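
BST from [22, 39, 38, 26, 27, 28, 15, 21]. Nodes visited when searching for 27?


BST root = 22
Search for 27: compare at each node
Path: [22, 39, 38, 26, 27]


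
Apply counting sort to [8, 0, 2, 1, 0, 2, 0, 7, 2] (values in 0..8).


Count array: [3, 1, 3, 0, 0, 0, 0, 1, 1]
Reconstruct: [0, 0, 0, 1, 2, 2, 2, 7, 8]


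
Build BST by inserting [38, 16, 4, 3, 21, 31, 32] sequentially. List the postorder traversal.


Root = 38; build tree by BST insertion.
Postorder traversal: [3, 4, 32, 31, 21, 16, 38]


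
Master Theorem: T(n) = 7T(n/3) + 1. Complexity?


a=7, b=3, c=0. log_3(7)=1.771 > c=0. Case 1: O(n^log_b(a)) = O(n^1.771)
Complexity: O(n^1.771)


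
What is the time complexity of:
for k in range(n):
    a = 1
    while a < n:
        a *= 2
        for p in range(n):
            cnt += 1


Per nesting level: O(n) * O(log n) * O(n) = O(n^2 log n)
Complexity: O(n^2 log n)


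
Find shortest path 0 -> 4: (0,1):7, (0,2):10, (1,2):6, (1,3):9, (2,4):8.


Dijkstra from 0:
Distances: {0: 0, 1: 7, 2: 10, 3: 16, 4: 18}
Shortest distance to 4 = 18, path = [0, 2, 4]


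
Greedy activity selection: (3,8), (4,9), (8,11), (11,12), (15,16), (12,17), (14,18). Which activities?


Greedy: pick earliest-ending, then skip overlaps.
Selected (4 activities): [(3, 8), (8, 11), (11, 12), (15, 16)]


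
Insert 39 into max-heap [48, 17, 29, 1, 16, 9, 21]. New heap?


Append 39: [48, 17, 29, 1, 16, 9, 21, 39]
Bubble up: swap idx 7(39) with idx 3(1); swap idx 3(39) with idx 1(17)
Result: [48, 39, 29, 17, 16, 9, 21, 1]


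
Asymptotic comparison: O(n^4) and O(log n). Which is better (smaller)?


logarithmic grows slower than quartic
O(log n) is asymptotically smaller; O(n^4) grows faster


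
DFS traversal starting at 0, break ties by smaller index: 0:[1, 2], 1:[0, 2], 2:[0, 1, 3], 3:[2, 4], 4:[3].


DFS stack-based: start with [0]
Visit order: [0, 1, 2, 3, 4]


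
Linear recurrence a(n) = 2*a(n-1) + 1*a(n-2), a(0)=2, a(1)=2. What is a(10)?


Build bottom-up:
...a(8)=1154, a(9)=2786, a(10)=2*2786+1*1154=6726


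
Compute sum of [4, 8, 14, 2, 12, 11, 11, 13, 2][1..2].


Prefix sums: [0, 4, 12, 26, 28, 40, 51, 62, 75, 77]
Sum[1..2] = prefix[3] - prefix[1] = 26 - 4 = 22


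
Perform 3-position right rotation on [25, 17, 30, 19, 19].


Right rotate by 3: [30, 19, 19, 25, 17]


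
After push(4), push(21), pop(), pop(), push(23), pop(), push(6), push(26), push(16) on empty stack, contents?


push(4) -> [4]
push(21) -> [4, 21]
pop() returns 21 -> [4]
pop() returns 4 -> []
push(23) -> [23]
pop() returns 23 -> []
push(6) -> [6]
push(26) -> [6, 26]
push(16) -> [6, 26, 16]
Final stack (bottom to top): [6, 26, 16]


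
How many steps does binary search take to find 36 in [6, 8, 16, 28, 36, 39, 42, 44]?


Search for 36:
[0,7] mid=3 arr[3]=28
[4,7] mid=5 arr[5]=39
[4,4] mid=4 arr[4]=36
Total: 3 comparisons


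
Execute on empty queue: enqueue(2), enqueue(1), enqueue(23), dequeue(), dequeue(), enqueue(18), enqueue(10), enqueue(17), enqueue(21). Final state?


enqueue(2) -> [2]
enqueue(1) -> [2, 1]
enqueue(23) -> [2, 1, 23]
dequeue() returns 2 -> [1, 23]
dequeue() returns 1 -> [23]
enqueue(18) -> [23, 18]
enqueue(10) -> [23, 18, 10]
enqueue(17) -> [23, 18, 10, 17]
enqueue(21) -> [23, 18, 10, 17, 21]
Final queue (front to back): [23, 18, 10, 17, 21]


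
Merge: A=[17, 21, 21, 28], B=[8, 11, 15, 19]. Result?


Compare heads, take smaller each step.
Merged: [8, 11, 15, 17, 19, 21, 21, 28]


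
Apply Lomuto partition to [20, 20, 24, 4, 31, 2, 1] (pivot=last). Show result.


Elements <= 1 go left of pivot.
Result: [1, 20, 24, 4, 31, 2, 20], pivot at index 0


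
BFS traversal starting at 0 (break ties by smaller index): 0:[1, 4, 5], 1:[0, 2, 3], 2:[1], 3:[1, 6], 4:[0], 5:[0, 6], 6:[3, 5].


BFS queue: start with [0]
Visit order: [0, 1, 4, 5, 2, 3, 6]


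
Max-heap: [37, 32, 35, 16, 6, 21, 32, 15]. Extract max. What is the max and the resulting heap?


Max = 37
Replace root with last, heapify down
Resulting heap: [35, 32, 32, 16, 6, 21, 15]


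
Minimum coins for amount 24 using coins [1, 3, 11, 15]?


dp[0]=0; dp[i]=1+min(dp[i-c] for c in coins)
...dp[19]=3, dp[20]=4, dp[21]=3, dp[22]=2, dp[23]=3, dp[24]=4
Minimum coins for 24 = 4


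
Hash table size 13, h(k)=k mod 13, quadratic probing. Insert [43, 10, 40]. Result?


Insertions: 43->slot 4; 10->slot 10; 40->slot 1
Table: [None, 40, None, None, 43, None, None, None, None, None, 10, None, None]


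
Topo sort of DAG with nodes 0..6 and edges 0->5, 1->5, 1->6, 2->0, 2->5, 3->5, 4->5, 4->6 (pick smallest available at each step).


Kahn's algorithm, process smallest node first
Order: [1, 2, 0, 3, 4, 5, 6]


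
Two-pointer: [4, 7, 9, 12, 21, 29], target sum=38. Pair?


Two pointers: lo=0, hi=5
Found pair: (9, 29) summing to 38


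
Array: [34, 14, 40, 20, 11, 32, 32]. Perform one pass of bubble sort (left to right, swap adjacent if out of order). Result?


After one pass: [14, 34, 20, 11, 32, 32, 40]


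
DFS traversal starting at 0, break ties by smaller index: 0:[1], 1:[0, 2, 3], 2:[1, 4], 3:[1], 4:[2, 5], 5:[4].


DFS stack-based: start with [0]
Visit order: [0, 1, 2, 4, 5, 3]


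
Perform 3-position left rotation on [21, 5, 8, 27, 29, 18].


Left rotate by 3: [27, 29, 18, 21, 5, 8]


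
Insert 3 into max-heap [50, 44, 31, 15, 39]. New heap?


Append 3: [50, 44, 31, 15, 39, 3]
Bubble up: no swaps needed
Result: [50, 44, 31, 15, 39, 3]


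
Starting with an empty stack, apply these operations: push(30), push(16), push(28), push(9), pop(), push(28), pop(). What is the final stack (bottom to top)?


push(30) -> [30]
push(16) -> [30, 16]
push(28) -> [30, 16, 28]
push(9) -> [30, 16, 28, 9]
pop() returns 9 -> [30, 16, 28]
push(28) -> [30, 16, 28, 28]
pop() returns 28 -> [30, 16, 28]
Final stack (bottom to top): [30, 16, 28]


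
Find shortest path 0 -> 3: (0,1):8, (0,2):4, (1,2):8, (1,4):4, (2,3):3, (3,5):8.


Dijkstra from 0:
Distances: {0: 0, 1: 8, 2: 4, 3: 7, 4: 12, 5: 15}
Shortest distance to 3 = 7, path = [0, 2, 3]


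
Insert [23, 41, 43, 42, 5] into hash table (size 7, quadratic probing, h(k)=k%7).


Insertions: 23->slot 2; 41->slot 6; 43->slot 1; 42->slot 0; 5->slot 5
Table: [42, 43, 23, None, None, 5, 41]


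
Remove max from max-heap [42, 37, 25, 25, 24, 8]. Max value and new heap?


Max = 42
Replace root with last, heapify down
Resulting heap: [37, 25, 25, 8, 24]


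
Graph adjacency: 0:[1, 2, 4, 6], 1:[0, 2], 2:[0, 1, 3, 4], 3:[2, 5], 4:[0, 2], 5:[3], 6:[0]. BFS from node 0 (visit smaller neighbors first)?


BFS queue: start with [0]
Visit order: [0, 1, 2, 4, 6, 3, 5]


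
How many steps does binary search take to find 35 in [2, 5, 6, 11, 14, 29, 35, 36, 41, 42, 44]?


Search for 35:
[0,10] mid=5 arr[5]=29
[6,10] mid=8 arr[8]=41
[6,7] mid=6 arr[6]=35
Total: 3 comparisons


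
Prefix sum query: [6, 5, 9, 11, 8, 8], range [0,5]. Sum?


Prefix sums: [0, 6, 11, 20, 31, 39, 47]
Sum[0..5] = prefix[6] - prefix[0] = 47 - 0 = 47


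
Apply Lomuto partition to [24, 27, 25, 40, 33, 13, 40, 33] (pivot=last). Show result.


Elements <= 33 go left of pivot.
Result: [24, 27, 25, 33, 13, 33, 40, 40], pivot at index 5


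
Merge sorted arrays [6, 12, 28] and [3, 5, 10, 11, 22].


Compare heads, take smaller each step.
Merged: [3, 5, 6, 10, 11, 12, 22, 28]


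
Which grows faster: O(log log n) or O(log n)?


double-logarithmic grows slower than logarithmic
O(log log n) is asymptotically smaller; O(log n) grows faster


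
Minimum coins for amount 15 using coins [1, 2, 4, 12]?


dp[0]=0; dp[i]=1+min(dp[i-c] for c in coins)
...dp[10]=3, dp[11]=4, dp[12]=1, dp[13]=2, dp[14]=2, dp[15]=3
Minimum coins for 15 = 3


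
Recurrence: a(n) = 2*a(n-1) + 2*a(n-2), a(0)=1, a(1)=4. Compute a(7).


Build bottom-up:
...a(5)=208, a(6)=568, a(7)=2*568+2*208=1552


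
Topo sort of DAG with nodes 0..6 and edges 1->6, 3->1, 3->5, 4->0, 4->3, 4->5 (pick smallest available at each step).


Kahn's algorithm, process smallest node first
Order: [2, 4, 0, 3, 1, 5, 6]


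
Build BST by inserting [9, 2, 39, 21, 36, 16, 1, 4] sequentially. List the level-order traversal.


Root = 9; build tree by BST insertion.
Level-Order traversal: [9, 2, 39, 1, 4, 21, 16, 36]


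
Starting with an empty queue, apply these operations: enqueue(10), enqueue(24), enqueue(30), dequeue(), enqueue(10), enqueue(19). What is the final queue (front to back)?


enqueue(10) -> [10]
enqueue(24) -> [10, 24]
enqueue(30) -> [10, 24, 30]
dequeue() returns 10 -> [24, 30]
enqueue(10) -> [24, 30, 10]
enqueue(19) -> [24, 30, 10, 19]
Final queue (front to back): [24, 30, 10, 19]


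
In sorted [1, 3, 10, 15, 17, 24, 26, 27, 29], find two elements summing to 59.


Two pointers: lo=0, hi=8
No pair sums to 59


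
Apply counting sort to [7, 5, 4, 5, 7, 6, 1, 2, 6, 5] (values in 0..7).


Count array: [0, 1, 1, 0, 1, 3, 2, 2]
Reconstruct: [1, 2, 4, 5, 5, 5, 6, 6, 7, 7]


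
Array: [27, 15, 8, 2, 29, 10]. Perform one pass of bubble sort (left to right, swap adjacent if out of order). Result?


After one pass: [15, 8, 2, 27, 10, 29]


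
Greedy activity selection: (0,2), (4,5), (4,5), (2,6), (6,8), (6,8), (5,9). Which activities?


Greedy: pick earliest-ending, then skip overlaps.
Selected (3 activities): [(0, 2), (4, 5), (6, 8)]


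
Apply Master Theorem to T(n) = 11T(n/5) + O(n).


a=11, b=5, c=1. log_5(11)=1.490 > c=1. Case 1: O(n^log_b(a)) = O(n^1.490)
Complexity: O(n^1.490)


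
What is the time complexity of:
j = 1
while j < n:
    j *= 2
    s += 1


Per nesting level: O(log n) = O(log n)
Complexity: O(log n)


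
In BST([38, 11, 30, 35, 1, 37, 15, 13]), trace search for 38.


BST root = 38
Search for 38: compare at each node
Path: [38]


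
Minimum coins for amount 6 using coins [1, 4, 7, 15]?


dp[0]=0; dp[i]=1+min(dp[i-c] for c in coins)
...dp[1]=1, dp[2]=2, dp[3]=3, dp[4]=1, dp[5]=2, dp[6]=3
Minimum coins for 6 = 3


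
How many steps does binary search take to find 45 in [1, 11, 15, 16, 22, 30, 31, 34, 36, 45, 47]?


Search for 45:
[0,10] mid=5 arr[5]=30
[6,10] mid=8 arr[8]=36
[9,10] mid=9 arr[9]=45
Total: 3 comparisons


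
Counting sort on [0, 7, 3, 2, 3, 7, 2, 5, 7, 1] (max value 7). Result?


Count array: [1, 1, 2, 2, 0, 1, 0, 3]
Reconstruct: [0, 1, 2, 2, 3, 3, 5, 7, 7, 7]


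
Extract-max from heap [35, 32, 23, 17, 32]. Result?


Max = 35
Replace root with last, heapify down
Resulting heap: [32, 32, 23, 17]


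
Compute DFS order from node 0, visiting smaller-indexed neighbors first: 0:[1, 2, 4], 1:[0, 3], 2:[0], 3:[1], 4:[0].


DFS stack-based: start with [0]
Visit order: [0, 1, 3, 2, 4]


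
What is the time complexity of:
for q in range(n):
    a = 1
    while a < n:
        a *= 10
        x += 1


Per nesting level: O(n) * O(log n) = O(n log n)
Complexity: O(n log n)


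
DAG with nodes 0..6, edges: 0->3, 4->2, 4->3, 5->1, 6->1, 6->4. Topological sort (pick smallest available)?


Kahn's algorithm, process smallest node first
Order: [0, 5, 6, 1, 4, 2, 3]


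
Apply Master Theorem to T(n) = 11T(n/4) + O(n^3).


a=11, b=4, c=3. log_4(11)=1.730 < c=3. Case 3: O(n^c) = O(n^3)
Complexity: O(n^3)


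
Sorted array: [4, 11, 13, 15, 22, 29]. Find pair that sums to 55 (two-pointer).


Two pointers: lo=0, hi=5
No pair sums to 55


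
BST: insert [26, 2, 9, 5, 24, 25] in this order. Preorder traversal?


Root = 26; build tree by BST insertion.
Preorder traversal: [26, 2, 9, 5, 24, 25]


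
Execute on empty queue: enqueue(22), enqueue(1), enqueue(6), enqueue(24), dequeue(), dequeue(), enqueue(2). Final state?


enqueue(22) -> [22]
enqueue(1) -> [22, 1]
enqueue(6) -> [22, 1, 6]
enqueue(24) -> [22, 1, 6, 24]
dequeue() returns 22 -> [1, 6, 24]
dequeue() returns 1 -> [6, 24]
enqueue(2) -> [6, 24, 2]
Final queue (front to back): [6, 24, 2]


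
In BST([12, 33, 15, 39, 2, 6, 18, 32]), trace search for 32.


BST root = 12
Search for 32: compare at each node
Path: [12, 33, 15, 18, 32]


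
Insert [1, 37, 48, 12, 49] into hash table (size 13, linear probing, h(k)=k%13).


Insertions: 1->slot 1; 37->slot 11; 48->slot 9; 12->slot 12; 49->slot 10
Table: [None, 1, None, None, None, None, None, None, None, 48, 49, 37, 12]


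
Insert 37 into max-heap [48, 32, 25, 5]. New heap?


Append 37: [48, 32, 25, 5, 37]
Bubble up: swap idx 4(37) with idx 1(32)
Result: [48, 37, 25, 5, 32]


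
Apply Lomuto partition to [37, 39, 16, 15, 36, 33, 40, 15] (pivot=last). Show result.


Elements <= 15 go left of pivot.
Result: [15, 15, 16, 37, 36, 33, 40, 39], pivot at index 1


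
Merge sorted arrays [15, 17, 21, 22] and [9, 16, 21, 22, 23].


Compare heads, take smaller each step.
Merged: [9, 15, 16, 17, 21, 21, 22, 22, 23]


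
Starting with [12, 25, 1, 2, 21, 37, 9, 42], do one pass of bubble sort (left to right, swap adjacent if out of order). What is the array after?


After one pass: [12, 1, 2, 21, 25, 9, 37, 42]


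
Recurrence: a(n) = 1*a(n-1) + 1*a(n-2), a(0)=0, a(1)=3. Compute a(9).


Build bottom-up:
...a(7)=39, a(8)=63, a(9)=1*63+1*39=102


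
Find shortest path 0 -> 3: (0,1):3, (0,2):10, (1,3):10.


Dijkstra from 0:
Distances: {0: 0, 1: 3, 2: 10, 3: 13}
Shortest distance to 3 = 13, path = [0, 1, 3]


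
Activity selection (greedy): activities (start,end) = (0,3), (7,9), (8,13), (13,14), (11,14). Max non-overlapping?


Greedy: pick earliest-ending, then skip overlaps.
Selected (3 activities): [(0, 3), (7, 9), (13, 14)]


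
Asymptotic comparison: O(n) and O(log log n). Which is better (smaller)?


double-logarithmic grows slower than linear
O(log log n) is asymptotically smaller; O(n) grows faster


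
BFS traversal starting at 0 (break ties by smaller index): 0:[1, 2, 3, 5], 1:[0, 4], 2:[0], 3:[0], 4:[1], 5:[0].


BFS queue: start with [0]
Visit order: [0, 1, 2, 3, 5, 4]


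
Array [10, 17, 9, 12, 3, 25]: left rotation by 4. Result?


Left rotate by 4: [3, 25, 10, 17, 9, 12]


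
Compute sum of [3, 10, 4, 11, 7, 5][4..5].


Prefix sums: [0, 3, 13, 17, 28, 35, 40]
Sum[4..5] = prefix[6] - prefix[4] = 40 - 28 = 12


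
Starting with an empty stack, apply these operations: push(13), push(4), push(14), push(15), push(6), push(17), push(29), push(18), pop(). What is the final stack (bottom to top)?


push(13) -> [13]
push(4) -> [13, 4]
push(14) -> [13, 4, 14]
push(15) -> [13, 4, 14, 15]
push(6) -> [13, 4, 14, 15, 6]
push(17) -> [13, 4, 14, 15, 6, 17]
push(29) -> [13, 4, 14, 15, 6, 17, 29]
push(18) -> [13, 4, 14, 15, 6, 17, 29, 18]
pop() returns 18 -> [13, 4, 14, 15, 6, 17, 29]
Final stack (bottom to top): [13, 4, 14, 15, 6, 17, 29]


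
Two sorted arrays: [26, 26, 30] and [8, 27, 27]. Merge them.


Compare heads, take smaller each step.
Merged: [8, 26, 26, 27, 27, 30]


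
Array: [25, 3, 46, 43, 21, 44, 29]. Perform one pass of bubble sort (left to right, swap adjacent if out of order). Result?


After one pass: [3, 25, 43, 21, 44, 29, 46]


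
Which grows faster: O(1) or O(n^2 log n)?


constant grows slower than n^2 log n
O(1) is asymptotically smaller; O(n^2 log n) grows faster


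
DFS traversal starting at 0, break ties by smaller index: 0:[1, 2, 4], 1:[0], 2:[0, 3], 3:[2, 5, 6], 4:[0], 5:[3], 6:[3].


DFS stack-based: start with [0]
Visit order: [0, 1, 2, 3, 5, 6, 4]


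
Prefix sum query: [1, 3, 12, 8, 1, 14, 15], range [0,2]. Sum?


Prefix sums: [0, 1, 4, 16, 24, 25, 39, 54]
Sum[0..2] = prefix[3] - prefix[0] = 16 - 0 = 16


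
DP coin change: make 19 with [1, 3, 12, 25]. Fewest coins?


dp[0]=0; dp[i]=1+min(dp[i-c] for c in coins)
...dp[14]=3, dp[15]=2, dp[16]=3, dp[17]=4, dp[18]=3, dp[19]=4
Minimum coins for 19 = 4


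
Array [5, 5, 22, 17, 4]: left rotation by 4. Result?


Left rotate by 4: [4, 5, 5, 22, 17]


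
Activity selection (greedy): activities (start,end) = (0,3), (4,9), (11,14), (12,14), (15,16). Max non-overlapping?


Greedy: pick earliest-ending, then skip overlaps.
Selected (4 activities): [(0, 3), (4, 9), (11, 14), (15, 16)]


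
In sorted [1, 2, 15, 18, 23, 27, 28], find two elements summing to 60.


Two pointers: lo=0, hi=6
No pair sums to 60


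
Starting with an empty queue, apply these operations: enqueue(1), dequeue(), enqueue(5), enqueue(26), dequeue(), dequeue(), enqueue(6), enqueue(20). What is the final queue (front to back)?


enqueue(1) -> [1]
dequeue() returns 1 -> []
enqueue(5) -> [5]
enqueue(26) -> [5, 26]
dequeue() returns 5 -> [26]
dequeue() returns 26 -> []
enqueue(6) -> [6]
enqueue(20) -> [6, 20]
Final queue (front to back): [6, 20]


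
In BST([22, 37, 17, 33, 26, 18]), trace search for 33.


BST root = 22
Search for 33: compare at each node
Path: [22, 37, 33]


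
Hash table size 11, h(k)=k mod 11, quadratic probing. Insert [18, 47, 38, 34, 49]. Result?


Insertions: 18->slot 7; 47->slot 3; 38->slot 5; 34->slot 1; 49->slot 6
Table: [None, 34, None, 47, None, 38, 49, 18, None, None, None]


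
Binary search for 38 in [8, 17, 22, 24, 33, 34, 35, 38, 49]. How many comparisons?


Search for 38:
[0,8] mid=4 arr[4]=33
[5,8] mid=6 arr[6]=35
[7,8] mid=7 arr[7]=38
Total: 3 comparisons


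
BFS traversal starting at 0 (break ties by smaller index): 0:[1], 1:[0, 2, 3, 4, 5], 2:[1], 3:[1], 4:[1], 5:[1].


BFS queue: start with [0]
Visit order: [0, 1, 2, 3, 4, 5]


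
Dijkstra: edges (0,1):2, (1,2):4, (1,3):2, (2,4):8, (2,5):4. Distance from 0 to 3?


Dijkstra from 0:
Distances: {0: 0, 1: 2, 2: 6, 3: 4, 4: 14, 5: 10}
Shortest distance to 3 = 4, path = [0, 1, 3]


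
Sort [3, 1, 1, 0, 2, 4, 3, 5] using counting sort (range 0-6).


Count array: [1, 2, 1, 2, 1, 1, 0]
Reconstruct: [0, 1, 1, 2, 3, 3, 4, 5]


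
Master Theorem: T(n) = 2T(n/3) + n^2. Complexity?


a=2, b=3, c=2. log_3(2)=0.631 < c=2. Case 3: O(n^c) = O(n^2)
Complexity: O(n^2)


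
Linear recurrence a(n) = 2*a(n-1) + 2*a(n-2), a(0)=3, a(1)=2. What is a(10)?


Build bottom-up:
...a(8)=3760, a(9)=10272, a(10)=2*10272+2*3760=28064


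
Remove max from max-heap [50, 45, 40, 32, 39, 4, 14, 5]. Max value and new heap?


Max = 50
Replace root with last, heapify down
Resulting heap: [45, 39, 40, 32, 5, 4, 14]


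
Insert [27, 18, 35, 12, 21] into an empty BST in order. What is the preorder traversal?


Root = 27; build tree by BST insertion.
Preorder traversal: [27, 18, 12, 21, 35]


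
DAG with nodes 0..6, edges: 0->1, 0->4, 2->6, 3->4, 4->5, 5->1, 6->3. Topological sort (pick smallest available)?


Kahn's algorithm, process smallest node first
Order: [0, 2, 6, 3, 4, 5, 1]


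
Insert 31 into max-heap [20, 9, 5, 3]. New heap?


Append 31: [20, 9, 5, 3, 31]
Bubble up: swap idx 4(31) with idx 1(9); swap idx 1(31) with idx 0(20)
Result: [31, 20, 5, 3, 9]


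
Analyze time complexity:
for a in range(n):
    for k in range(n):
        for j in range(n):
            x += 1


Per nesting level: O(n) * O(n) * O(n) = O(n^3)
Complexity: O(n^3)


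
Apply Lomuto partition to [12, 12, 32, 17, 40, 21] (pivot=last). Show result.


Elements <= 21 go left of pivot.
Result: [12, 12, 17, 21, 40, 32], pivot at index 3


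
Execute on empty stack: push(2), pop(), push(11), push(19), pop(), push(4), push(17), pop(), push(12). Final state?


push(2) -> [2]
pop() returns 2 -> []
push(11) -> [11]
push(19) -> [11, 19]
pop() returns 19 -> [11]
push(4) -> [11, 4]
push(17) -> [11, 4, 17]
pop() returns 17 -> [11, 4]
push(12) -> [11, 4, 12]
Final stack (bottom to top): [11, 4, 12]


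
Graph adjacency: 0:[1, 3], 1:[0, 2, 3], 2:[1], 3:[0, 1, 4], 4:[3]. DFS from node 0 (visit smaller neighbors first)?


DFS stack-based: start with [0]
Visit order: [0, 1, 2, 3, 4]


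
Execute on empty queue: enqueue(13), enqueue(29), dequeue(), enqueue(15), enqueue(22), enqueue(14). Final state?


enqueue(13) -> [13]
enqueue(29) -> [13, 29]
dequeue() returns 13 -> [29]
enqueue(15) -> [29, 15]
enqueue(22) -> [29, 15, 22]
enqueue(14) -> [29, 15, 22, 14]
Final queue (front to back): [29, 15, 22, 14]


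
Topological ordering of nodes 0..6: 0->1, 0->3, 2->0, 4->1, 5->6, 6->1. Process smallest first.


Kahn's algorithm, process smallest node first
Order: [2, 0, 3, 4, 5, 6, 1]


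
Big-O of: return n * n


Analysis: constant-time operation, no loop
Complexity: O(1)


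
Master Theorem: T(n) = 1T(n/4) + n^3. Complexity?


a=1, b=4, c=3. log_4(1)=0 < c=3. Case 3: O(n^c) = O(n^3)
Complexity: O(n^3)


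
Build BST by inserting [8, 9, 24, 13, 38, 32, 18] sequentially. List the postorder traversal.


Root = 8; build tree by BST insertion.
Postorder traversal: [18, 13, 32, 38, 24, 9, 8]


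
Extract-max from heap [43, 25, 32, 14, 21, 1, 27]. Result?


Max = 43
Replace root with last, heapify down
Resulting heap: [32, 25, 27, 14, 21, 1]


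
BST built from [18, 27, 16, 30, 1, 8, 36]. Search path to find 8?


BST root = 18
Search for 8: compare at each node
Path: [18, 16, 1, 8]


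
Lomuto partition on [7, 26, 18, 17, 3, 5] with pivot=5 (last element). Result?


Elements <= 5 go left of pivot.
Result: [3, 5, 18, 17, 7, 26], pivot at index 1


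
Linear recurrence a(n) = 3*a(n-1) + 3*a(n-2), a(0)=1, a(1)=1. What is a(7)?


Build bottom-up:
...a(5)=306, a(6)=1161, a(7)=3*1161+3*306=4401


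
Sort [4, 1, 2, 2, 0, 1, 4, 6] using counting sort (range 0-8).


Count array: [1, 2, 2, 0, 2, 0, 1, 0, 0]
Reconstruct: [0, 1, 1, 2, 2, 4, 4, 6]


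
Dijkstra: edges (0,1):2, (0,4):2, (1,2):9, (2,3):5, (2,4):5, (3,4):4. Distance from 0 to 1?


Dijkstra from 0:
Distances: {0: 0, 1: 2, 2: 7, 3: 6, 4: 2}
Shortest distance to 1 = 2, path = [0, 1]


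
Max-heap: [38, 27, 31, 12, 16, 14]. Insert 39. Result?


Append 39: [38, 27, 31, 12, 16, 14, 39]
Bubble up: swap idx 6(39) with idx 2(31); swap idx 2(39) with idx 0(38)
Result: [39, 27, 38, 12, 16, 14, 31]


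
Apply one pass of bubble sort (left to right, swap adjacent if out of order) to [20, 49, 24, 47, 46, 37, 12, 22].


After one pass: [20, 24, 47, 46, 37, 12, 22, 49]


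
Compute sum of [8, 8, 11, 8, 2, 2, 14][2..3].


Prefix sums: [0, 8, 16, 27, 35, 37, 39, 53]
Sum[2..3] = prefix[4] - prefix[2] = 35 - 16 = 19


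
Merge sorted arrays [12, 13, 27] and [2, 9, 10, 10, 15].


Compare heads, take smaller each step.
Merged: [2, 9, 10, 10, 12, 13, 15, 27]


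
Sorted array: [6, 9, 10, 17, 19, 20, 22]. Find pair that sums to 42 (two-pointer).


Two pointers: lo=0, hi=6
Found pair: (20, 22) summing to 42


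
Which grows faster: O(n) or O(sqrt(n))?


sublinear grows slower than linear
O(sqrt(n)) is asymptotically smaller; O(n) grows faster


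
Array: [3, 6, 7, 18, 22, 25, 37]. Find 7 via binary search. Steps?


Search for 7:
[0,6] mid=3 arr[3]=18
[0,2] mid=1 arr[1]=6
[2,2] mid=2 arr[2]=7
Total: 3 comparisons


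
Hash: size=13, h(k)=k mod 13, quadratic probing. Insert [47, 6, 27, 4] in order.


Insertions: 47->slot 8; 6->slot 6; 27->slot 1; 4->slot 4
Table: [None, 27, None, None, 4, None, 6, None, 47, None, None, None, None]


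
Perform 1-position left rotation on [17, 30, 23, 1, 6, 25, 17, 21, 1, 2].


Left rotate by 1: [30, 23, 1, 6, 25, 17, 21, 1, 2, 17]


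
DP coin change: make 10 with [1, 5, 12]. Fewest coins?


dp[0]=0; dp[i]=1+min(dp[i-c] for c in coins)
...dp[5]=1, dp[6]=2, dp[7]=3, dp[8]=4, dp[9]=5, dp[10]=2
Minimum coins for 10 = 2


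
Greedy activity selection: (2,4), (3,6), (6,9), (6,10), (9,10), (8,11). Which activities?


Greedy: pick earliest-ending, then skip overlaps.
Selected (3 activities): [(2, 4), (6, 9), (9, 10)]


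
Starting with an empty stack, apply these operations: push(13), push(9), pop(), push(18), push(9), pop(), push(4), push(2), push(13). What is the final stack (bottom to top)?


push(13) -> [13]
push(9) -> [13, 9]
pop() returns 9 -> [13]
push(18) -> [13, 18]
push(9) -> [13, 18, 9]
pop() returns 9 -> [13, 18]
push(4) -> [13, 18, 4]
push(2) -> [13, 18, 4, 2]
push(13) -> [13, 18, 4, 2, 13]
Final stack (bottom to top): [13, 18, 4, 2, 13]


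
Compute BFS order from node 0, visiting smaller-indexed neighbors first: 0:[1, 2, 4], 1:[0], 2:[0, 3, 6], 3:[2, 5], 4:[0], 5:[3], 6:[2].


BFS queue: start with [0]
Visit order: [0, 1, 2, 4, 3, 6, 5]


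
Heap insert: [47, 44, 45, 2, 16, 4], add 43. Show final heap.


Append 43: [47, 44, 45, 2, 16, 4, 43]
Bubble up: no swaps needed
Result: [47, 44, 45, 2, 16, 4, 43]


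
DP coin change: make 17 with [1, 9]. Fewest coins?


dp[0]=0; dp[i]=1+min(dp[i-c] for c in coins)
...dp[12]=4, dp[13]=5, dp[14]=6, dp[15]=7, dp[16]=8, dp[17]=9
Minimum coins for 17 = 9


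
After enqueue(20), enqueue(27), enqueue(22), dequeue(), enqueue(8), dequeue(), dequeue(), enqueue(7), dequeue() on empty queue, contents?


enqueue(20) -> [20]
enqueue(27) -> [20, 27]
enqueue(22) -> [20, 27, 22]
dequeue() returns 20 -> [27, 22]
enqueue(8) -> [27, 22, 8]
dequeue() returns 27 -> [22, 8]
dequeue() returns 22 -> [8]
enqueue(7) -> [8, 7]
dequeue() returns 8 -> [7]
Final queue (front to back): [7]


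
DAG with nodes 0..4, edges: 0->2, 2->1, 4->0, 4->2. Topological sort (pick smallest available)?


Kahn's algorithm, process smallest node first
Order: [3, 4, 0, 2, 1]


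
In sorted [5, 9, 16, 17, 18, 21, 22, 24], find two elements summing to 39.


Two pointers: lo=0, hi=7
Found pair: (17, 22) summing to 39


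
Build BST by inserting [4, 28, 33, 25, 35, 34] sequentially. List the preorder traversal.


Root = 4; build tree by BST insertion.
Preorder traversal: [4, 28, 25, 33, 35, 34]


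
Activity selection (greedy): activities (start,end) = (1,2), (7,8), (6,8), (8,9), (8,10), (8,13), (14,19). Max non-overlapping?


Greedy: pick earliest-ending, then skip overlaps.
Selected (4 activities): [(1, 2), (7, 8), (8, 9), (14, 19)]


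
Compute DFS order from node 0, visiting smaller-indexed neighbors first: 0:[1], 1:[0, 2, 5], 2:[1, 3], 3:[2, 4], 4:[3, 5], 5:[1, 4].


DFS stack-based: start with [0]
Visit order: [0, 1, 2, 3, 4, 5]


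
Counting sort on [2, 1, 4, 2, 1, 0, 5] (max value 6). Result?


Count array: [1, 2, 2, 0, 1, 1, 0]
Reconstruct: [0, 1, 1, 2, 2, 4, 5]


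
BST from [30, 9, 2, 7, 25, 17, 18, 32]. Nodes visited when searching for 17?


BST root = 30
Search for 17: compare at each node
Path: [30, 9, 25, 17]


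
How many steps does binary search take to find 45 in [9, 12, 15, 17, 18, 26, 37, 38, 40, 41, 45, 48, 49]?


Search for 45:
[0,12] mid=6 arr[6]=37
[7,12] mid=9 arr[9]=41
[10,12] mid=11 arr[11]=48
[10,10] mid=10 arr[10]=45
Total: 4 comparisons


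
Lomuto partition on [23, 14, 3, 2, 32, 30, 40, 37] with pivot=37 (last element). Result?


Elements <= 37 go left of pivot.
Result: [23, 14, 3, 2, 32, 30, 37, 40], pivot at index 6


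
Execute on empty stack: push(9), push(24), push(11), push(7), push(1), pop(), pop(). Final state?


push(9) -> [9]
push(24) -> [9, 24]
push(11) -> [9, 24, 11]
push(7) -> [9, 24, 11, 7]
push(1) -> [9, 24, 11, 7, 1]
pop() returns 1 -> [9, 24, 11, 7]
pop() returns 7 -> [9, 24, 11]
Final stack (bottom to top): [9, 24, 11]


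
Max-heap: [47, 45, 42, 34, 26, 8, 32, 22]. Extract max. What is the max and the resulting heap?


Max = 47
Replace root with last, heapify down
Resulting heap: [45, 34, 42, 22, 26, 8, 32]


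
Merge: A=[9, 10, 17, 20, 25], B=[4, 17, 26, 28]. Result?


Compare heads, take smaller each step.
Merged: [4, 9, 10, 17, 17, 20, 25, 26, 28]


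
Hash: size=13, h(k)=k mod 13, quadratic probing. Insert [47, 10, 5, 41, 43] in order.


Insertions: 47->slot 8; 10->slot 10; 5->slot 5; 41->slot 2; 43->slot 4
Table: [None, None, 41, None, 43, 5, None, None, 47, None, 10, None, None]


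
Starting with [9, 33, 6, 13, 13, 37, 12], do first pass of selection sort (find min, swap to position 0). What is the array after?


After one pass: [6, 33, 9, 13, 13, 37, 12]


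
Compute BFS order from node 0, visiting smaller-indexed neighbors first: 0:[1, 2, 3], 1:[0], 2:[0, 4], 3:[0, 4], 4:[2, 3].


BFS queue: start with [0]
Visit order: [0, 1, 2, 3, 4]


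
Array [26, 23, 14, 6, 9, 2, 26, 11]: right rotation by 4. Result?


Right rotate by 4: [9, 2, 26, 11, 26, 23, 14, 6]


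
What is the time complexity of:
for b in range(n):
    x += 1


Per nesting level: O(n) = O(n)
Complexity: O(n)


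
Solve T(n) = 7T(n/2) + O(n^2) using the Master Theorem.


a=7, b=2, c=2. log_2(7)=2.807 > c=2. Case 1: O(n^log_b(a)) = O(n^2.807)
Complexity: O(n^2.807)


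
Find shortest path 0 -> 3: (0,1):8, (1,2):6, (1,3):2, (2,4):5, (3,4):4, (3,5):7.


Dijkstra from 0:
Distances: {0: 0, 1: 8, 2: 14, 3: 10, 4: 14, 5: 17}
Shortest distance to 3 = 10, path = [0, 1, 3]


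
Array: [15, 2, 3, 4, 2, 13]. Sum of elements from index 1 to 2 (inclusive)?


Prefix sums: [0, 15, 17, 20, 24, 26, 39]
Sum[1..2] = prefix[3] - prefix[1] = 20 - 15 = 5


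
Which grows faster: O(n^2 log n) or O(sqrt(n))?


sublinear grows slower than n^2 log n
O(sqrt(n)) is asymptotically smaller; O(n^2 log n) grows faster


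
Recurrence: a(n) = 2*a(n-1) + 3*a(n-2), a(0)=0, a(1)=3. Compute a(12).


Build bottom-up:
...a(10)=44286, a(11)=132861, a(12)=2*132861+3*44286=398580


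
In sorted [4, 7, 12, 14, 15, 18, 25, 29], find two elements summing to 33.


Two pointers: lo=0, hi=7
Found pair: (4, 29) summing to 33


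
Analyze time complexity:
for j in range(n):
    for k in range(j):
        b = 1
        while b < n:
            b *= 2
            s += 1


Per nesting level: O(n) * O(n) [triangular over j] * O(log n) = O(n^2 log n)
Complexity: O(n^2 log n)


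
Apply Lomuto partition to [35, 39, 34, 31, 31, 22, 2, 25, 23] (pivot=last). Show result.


Elements <= 23 go left of pivot.
Result: [22, 2, 23, 31, 31, 35, 39, 25, 34], pivot at index 2


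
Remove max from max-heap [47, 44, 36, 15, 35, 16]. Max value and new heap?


Max = 47
Replace root with last, heapify down
Resulting heap: [44, 35, 36, 15, 16]


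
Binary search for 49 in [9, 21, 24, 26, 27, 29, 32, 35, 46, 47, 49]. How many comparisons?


Search for 49:
[0,10] mid=5 arr[5]=29
[6,10] mid=8 arr[8]=46
[9,10] mid=9 arr[9]=47
[10,10] mid=10 arr[10]=49
Total: 4 comparisons


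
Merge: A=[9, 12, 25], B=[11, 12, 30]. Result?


Compare heads, take smaller each step.
Merged: [9, 11, 12, 12, 25, 30]


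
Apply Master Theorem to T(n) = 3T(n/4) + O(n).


a=3, b=4, c=1. log_4(3)=0.792 < c=1. Case 3: O(n^c) = O(n)
Complexity: O(n)


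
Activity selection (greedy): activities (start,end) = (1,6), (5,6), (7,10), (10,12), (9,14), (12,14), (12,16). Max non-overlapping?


Greedy: pick earliest-ending, then skip overlaps.
Selected (4 activities): [(1, 6), (7, 10), (10, 12), (12, 14)]


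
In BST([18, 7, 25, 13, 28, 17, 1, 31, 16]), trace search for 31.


BST root = 18
Search for 31: compare at each node
Path: [18, 25, 28, 31]


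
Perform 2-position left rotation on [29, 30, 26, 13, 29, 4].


Left rotate by 2: [26, 13, 29, 4, 29, 30]


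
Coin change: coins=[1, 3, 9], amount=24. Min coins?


dp[0]=0; dp[i]=1+min(dp[i-c] for c in coins)
...dp[19]=3, dp[20]=4, dp[21]=3, dp[22]=4, dp[23]=5, dp[24]=4
Minimum coins for 24 = 4


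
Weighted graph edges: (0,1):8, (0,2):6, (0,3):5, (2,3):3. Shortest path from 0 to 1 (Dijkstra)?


Dijkstra from 0:
Distances: {0: 0, 1: 8, 2: 6, 3: 5}
Shortest distance to 1 = 8, path = [0, 1]


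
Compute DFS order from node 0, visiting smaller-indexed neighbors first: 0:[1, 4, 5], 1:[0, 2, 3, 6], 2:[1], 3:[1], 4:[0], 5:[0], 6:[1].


DFS stack-based: start with [0]
Visit order: [0, 1, 2, 3, 6, 4, 5]


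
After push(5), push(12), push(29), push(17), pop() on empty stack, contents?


push(5) -> [5]
push(12) -> [5, 12]
push(29) -> [5, 12, 29]
push(17) -> [5, 12, 29, 17]
pop() returns 17 -> [5, 12, 29]
Final stack (bottom to top): [5, 12, 29]


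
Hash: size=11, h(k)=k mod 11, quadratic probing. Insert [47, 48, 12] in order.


Insertions: 47->slot 3; 48->slot 4; 12->slot 1
Table: [None, 12, None, 47, 48, None, None, None, None, None, None]


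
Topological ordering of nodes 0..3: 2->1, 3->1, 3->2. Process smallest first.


Kahn's algorithm, process smallest node first
Order: [0, 3, 2, 1]


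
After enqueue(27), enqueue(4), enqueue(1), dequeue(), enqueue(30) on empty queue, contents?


enqueue(27) -> [27]
enqueue(4) -> [27, 4]
enqueue(1) -> [27, 4, 1]
dequeue() returns 27 -> [4, 1]
enqueue(30) -> [4, 1, 30]
Final queue (front to back): [4, 1, 30]


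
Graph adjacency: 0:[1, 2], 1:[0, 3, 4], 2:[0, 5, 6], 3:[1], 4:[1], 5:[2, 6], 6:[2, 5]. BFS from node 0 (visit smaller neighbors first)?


BFS queue: start with [0]
Visit order: [0, 1, 2, 3, 4, 5, 6]


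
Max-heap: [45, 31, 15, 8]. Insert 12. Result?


Append 12: [45, 31, 15, 8, 12]
Bubble up: no swaps needed
Result: [45, 31, 15, 8, 12]


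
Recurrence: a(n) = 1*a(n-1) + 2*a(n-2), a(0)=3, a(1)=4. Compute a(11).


Build bottom-up:
...a(9)=1194, a(10)=2390, a(11)=1*2390+2*1194=4778


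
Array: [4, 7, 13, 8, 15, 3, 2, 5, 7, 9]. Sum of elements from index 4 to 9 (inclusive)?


Prefix sums: [0, 4, 11, 24, 32, 47, 50, 52, 57, 64, 73]
Sum[4..9] = prefix[10] - prefix[4] = 73 - 32 = 41


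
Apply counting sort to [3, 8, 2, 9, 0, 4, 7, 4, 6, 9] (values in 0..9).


Count array: [1, 0, 1, 1, 2, 0, 1, 1, 1, 2]
Reconstruct: [0, 2, 3, 4, 4, 6, 7, 8, 9, 9]


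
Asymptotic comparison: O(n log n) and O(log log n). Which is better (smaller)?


double-logarithmic grows slower than linearithmic
O(log log n) is asymptotically smaller; O(n log n) grows faster


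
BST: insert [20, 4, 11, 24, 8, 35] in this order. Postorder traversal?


Root = 20; build tree by BST insertion.
Postorder traversal: [8, 11, 4, 35, 24, 20]


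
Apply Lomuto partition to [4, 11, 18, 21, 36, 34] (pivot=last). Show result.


Elements <= 34 go left of pivot.
Result: [4, 11, 18, 21, 34, 36], pivot at index 4


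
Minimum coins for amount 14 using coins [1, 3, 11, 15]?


dp[0]=0; dp[i]=1+min(dp[i-c] for c in coins)
...dp[9]=3, dp[10]=4, dp[11]=1, dp[12]=2, dp[13]=3, dp[14]=2
Minimum coins for 14 = 2


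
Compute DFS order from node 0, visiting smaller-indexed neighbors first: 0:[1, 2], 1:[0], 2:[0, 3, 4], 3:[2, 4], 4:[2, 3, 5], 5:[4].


DFS stack-based: start with [0]
Visit order: [0, 1, 2, 3, 4, 5]


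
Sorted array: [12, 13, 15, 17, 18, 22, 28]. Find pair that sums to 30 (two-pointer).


Two pointers: lo=0, hi=6
Found pair: (12, 18) summing to 30


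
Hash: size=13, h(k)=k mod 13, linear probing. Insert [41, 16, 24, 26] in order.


Insertions: 41->slot 2; 16->slot 3; 24->slot 11; 26->slot 0
Table: [26, None, 41, 16, None, None, None, None, None, None, None, 24, None]


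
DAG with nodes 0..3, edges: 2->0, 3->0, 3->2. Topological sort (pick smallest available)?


Kahn's algorithm, process smallest node first
Order: [1, 3, 2, 0]


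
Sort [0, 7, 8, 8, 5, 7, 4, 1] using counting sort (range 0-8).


Count array: [1, 1, 0, 0, 1, 1, 0, 2, 2]
Reconstruct: [0, 1, 4, 5, 7, 7, 8, 8]


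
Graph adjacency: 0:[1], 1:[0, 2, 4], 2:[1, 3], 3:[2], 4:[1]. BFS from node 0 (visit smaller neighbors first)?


BFS queue: start with [0]
Visit order: [0, 1, 2, 4, 3]


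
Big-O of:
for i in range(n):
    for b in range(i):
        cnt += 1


Per nesting level: O(n) * O(n) [triangular over i] = O(n^2)
Complexity: O(n^2)


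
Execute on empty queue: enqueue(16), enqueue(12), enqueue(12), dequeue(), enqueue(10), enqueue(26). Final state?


enqueue(16) -> [16]
enqueue(12) -> [16, 12]
enqueue(12) -> [16, 12, 12]
dequeue() returns 16 -> [12, 12]
enqueue(10) -> [12, 12, 10]
enqueue(26) -> [12, 12, 10, 26]
Final queue (front to back): [12, 12, 10, 26]


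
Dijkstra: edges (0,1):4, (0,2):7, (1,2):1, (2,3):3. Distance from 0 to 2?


Dijkstra from 0:
Distances: {0: 0, 1: 4, 2: 5, 3: 8}
Shortest distance to 2 = 5, path = [0, 1, 2]


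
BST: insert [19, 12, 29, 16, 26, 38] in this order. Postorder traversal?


Root = 19; build tree by BST insertion.
Postorder traversal: [16, 12, 26, 38, 29, 19]


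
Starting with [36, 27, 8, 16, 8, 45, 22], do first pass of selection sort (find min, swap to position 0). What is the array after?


After one pass: [8, 27, 36, 16, 8, 45, 22]


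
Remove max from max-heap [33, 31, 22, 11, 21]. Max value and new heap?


Max = 33
Replace root with last, heapify down
Resulting heap: [31, 21, 22, 11]


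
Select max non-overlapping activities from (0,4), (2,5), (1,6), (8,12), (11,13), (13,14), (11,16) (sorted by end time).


Greedy: pick earliest-ending, then skip overlaps.
Selected (3 activities): [(0, 4), (8, 12), (13, 14)]


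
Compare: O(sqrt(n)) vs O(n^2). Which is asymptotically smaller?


sublinear grows slower than quadratic
O(sqrt(n)) is asymptotically smaller; O(n^2) grows faster


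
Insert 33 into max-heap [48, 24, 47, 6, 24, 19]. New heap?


Append 33: [48, 24, 47, 6, 24, 19, 33]
Bubble up: no swaps needed
Result: [48, 24, 47, 6, 24, 19, 33]


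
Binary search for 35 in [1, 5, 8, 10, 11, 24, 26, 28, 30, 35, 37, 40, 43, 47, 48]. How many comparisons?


Search for 35:
[0,14] mid=7 arr[7]=28
[8,14] mid=11 arr[11]=40
[8,10] mid=9 arr[9]=35
Total: 3 comparisons


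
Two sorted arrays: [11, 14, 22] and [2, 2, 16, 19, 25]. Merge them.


Compare heads, take smaller each step.
Merged: [2, 2, 11, 14, 16, 19, 22, 25]


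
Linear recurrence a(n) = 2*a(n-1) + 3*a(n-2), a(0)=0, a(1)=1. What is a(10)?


Build bottom-up:
...a(8)=1640, a(9)=4921, a(10)=2*4921+3*1640=14762


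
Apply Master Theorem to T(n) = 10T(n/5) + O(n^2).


a=10, b=5, c=2. log_5(10)=1.431 < c=2. Case 3: O(n^c) = O(n^2)
Complexity: O(n^2)


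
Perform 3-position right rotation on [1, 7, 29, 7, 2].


Right rotate by 3: [29, 7, 2, 1, 7]


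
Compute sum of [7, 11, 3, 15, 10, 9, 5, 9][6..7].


Prefix sums: [0, 7, 18, 21, 36, 46, 55, 60, 69]
Sum[6..7] = prefix[8] - prefix[6] = 69 - 55 = 14


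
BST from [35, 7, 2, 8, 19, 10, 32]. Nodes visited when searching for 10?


BST root = 35
Search for 10: compare at each node
Path: [35, 7, 8, 19, 10]


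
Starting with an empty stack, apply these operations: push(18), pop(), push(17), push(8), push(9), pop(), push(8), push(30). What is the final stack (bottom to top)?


push(18) -> [18]
pop() returns 18 -> []
push(17) -> [17]
push(8) -> [17, 8]
push(9) -> [17, 8, 9]
pop() returns 9 -> [17, 8]
push(8) -> [17, 8, 8]
push(30) -> [17, 8, 8, 30]
Final stack (bottom to top): [17, 8, 8, 30]


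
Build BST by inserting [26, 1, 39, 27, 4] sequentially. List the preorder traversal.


Root = 26; build tree by BST insertion.
Preorder traversal: [26, 1, 4, 39, 27]


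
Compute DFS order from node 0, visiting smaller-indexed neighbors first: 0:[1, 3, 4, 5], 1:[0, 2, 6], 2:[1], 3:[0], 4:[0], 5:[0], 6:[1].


DFS stack-based: start with [0]
Visit order: [0, 1, 2, 6, 3, 4, 5]


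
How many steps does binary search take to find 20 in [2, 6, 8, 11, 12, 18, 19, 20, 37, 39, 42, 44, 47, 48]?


Search for 20:
[0,13] mid=6 arr[6]=19
[7,13] mid=10 arr[10]=42
[7,9] mid=8 arr[8]=37
[7,7] mid=7 arr[7]=20
Total: 4 comparisons


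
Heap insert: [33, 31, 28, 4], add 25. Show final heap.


Append 25: [33, 31, 28, 4, 25]
Bubble up: no swaps needed
Result: [33, 31, 28, 4, 25]


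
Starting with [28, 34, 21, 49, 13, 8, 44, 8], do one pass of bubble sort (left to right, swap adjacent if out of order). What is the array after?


After one pass: [28, 21, 34, 13, 8, 44, 8, 49]
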